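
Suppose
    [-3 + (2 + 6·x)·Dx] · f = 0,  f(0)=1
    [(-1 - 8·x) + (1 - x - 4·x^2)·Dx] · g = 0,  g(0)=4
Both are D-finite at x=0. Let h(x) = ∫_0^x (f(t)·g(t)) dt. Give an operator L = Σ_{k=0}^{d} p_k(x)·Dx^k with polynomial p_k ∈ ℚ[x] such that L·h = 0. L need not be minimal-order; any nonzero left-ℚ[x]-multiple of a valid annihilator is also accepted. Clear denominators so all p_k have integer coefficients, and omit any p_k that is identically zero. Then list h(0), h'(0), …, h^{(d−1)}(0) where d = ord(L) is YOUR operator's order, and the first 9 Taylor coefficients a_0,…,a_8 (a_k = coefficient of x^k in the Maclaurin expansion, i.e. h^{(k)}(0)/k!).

f: a_k = 1, 3/2, -9/8, 27/16, -405/128, 1701/256, -15309/1024, 72171/2048, -2814669/32768, …
g: a_k = 4, 4, 20, 36, 116, 260, 724, 1764, 4660, …
L₀ := L_f ⊗_s L_g (sym. prod.), ord ≤ 1.
h=∫h₀ ⇒ L = L₀·Dx.
L = (5 + 19·x + 36·x^2)·Dx + (-2 - 4·x + 14·x^2 + 24·x^3)·Dx^2  (order 2).
h: a_k = 0, 4, 5, 43/6, 273/16, 4531/160, 28235/384, 242623/1792, 1460937/4096, …
ICs: h(0) = 0, h′(0) = 4.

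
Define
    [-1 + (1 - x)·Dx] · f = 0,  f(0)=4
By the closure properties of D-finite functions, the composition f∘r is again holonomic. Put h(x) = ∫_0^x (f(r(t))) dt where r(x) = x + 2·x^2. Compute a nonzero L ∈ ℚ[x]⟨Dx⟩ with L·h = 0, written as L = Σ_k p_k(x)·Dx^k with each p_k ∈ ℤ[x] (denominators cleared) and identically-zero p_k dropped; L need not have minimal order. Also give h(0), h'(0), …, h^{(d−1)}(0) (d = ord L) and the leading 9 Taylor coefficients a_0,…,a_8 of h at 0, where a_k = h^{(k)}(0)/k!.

f: a_k = 4, 4, 4, 4, 4, 4, 4, 4, 4, …
Change of var in L_f (x↦r) gives L₀.
h=∫h₀ ⇒ L = L₀·Dx.
L = (1 + 4·x)·Dx + (-1 + x + 2·x^2)·Dx^2  (order 2).
h: a_k = 0, 4, 2, 4, 5, 44/5, 14, 172/7, 85/2, …
ICs: h(0) = 0, h′(0) = 4.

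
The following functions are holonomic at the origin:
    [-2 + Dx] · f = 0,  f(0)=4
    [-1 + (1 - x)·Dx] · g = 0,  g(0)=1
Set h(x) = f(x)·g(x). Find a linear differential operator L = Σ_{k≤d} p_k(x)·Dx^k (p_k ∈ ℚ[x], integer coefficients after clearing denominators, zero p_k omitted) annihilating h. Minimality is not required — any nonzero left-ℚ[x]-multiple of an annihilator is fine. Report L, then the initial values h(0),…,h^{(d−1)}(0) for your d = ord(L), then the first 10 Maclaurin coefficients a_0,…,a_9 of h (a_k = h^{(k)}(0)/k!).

L = (3 - 2·x) + (-1 + x)·Dx  (order 1).
h: a_k = 4, 12, 20, 76/3, 28, 436/15, 1324/45, 620/21, 9308/315, 83788/2835, …
ICs: h(0) = 4.

f: a_k = 4, 8, 8, 16/3, 8/3, 16/15, 16/45, 32/315, 8/315, 16/2835, …
g: a_k = 1, 1, 1, 1, 1, 1, 1, 1, 1, 1, …
L₀ := L_f ⊗_s L_g (sym. prod.), ord ≤ 1.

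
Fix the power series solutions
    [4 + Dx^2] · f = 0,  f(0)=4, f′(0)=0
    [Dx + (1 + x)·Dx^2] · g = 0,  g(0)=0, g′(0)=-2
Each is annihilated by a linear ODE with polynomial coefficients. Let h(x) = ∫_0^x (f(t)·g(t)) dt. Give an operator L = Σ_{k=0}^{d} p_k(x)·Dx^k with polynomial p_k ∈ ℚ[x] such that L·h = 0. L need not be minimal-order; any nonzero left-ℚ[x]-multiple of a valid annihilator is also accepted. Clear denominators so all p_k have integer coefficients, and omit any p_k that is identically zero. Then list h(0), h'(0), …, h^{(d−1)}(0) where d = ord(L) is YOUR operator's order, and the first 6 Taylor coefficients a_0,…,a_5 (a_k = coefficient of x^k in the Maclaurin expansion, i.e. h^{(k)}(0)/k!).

f: a_k = 4, 0, -8, 0, 8/3, 0, …
g: a_k = 0, -2, 1, -2/3, 1/2, -2/5, …
Product ⇒ symmetric product L₀, ord ≤ 4.
Integrate: L := L₀·Dx.
L = (168 + 864·x + 1456·x^2 + 1024·x^3 + 256·x^4)·Dx + (112 + 368·x + 384·x^2 + 128·x^3)·Dx^2 + (102 + 464·x + 744·x^2 + 512·x^3 + 128·x^4)·Dx^3 + (28 + 92·x + 96·x^2 + 32·x^3)·Dx^4 + (15 + 62·x + 95·x^2 + 64·x^3 + 16·x^4)·Dx^5  (order 5).
h: a_k = 0, 0, -4, 4/3, 10/3, -6/5, …
ICs: h(0) = 0, h′(0) = 0, h′′(0) = -8, h′′′(0) = 8, h′′′′(0) = 80.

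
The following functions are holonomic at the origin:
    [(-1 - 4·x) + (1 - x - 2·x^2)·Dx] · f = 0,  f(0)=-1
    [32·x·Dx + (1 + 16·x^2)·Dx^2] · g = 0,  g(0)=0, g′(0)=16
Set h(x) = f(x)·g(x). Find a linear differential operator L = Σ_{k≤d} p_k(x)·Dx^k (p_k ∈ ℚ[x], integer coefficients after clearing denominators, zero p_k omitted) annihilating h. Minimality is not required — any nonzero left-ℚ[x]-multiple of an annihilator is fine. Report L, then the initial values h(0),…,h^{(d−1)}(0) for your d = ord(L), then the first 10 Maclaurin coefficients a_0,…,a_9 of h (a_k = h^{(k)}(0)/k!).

L = (4 + 32·x + 192·x^2) + (2 - 24·x + 64·x^2 + 192·x^3)·Dx + (-1 + x - 14·x^2 + 16·x^3 + 32·x^4)·Dx^2  (order 2).
h: a_k = 0, -16, -16, 112/3, 16/3, -3696/5, -10928/15, 751312/105, 39888/7, -30397328/315, …
ICs: h(0) = 0, h′(0) = -16.

f: a_k = -1, -1, -3, -5, -11, -21, -43, -85, -171, -341, …
g: a_k = 0, 16, 0, -256/3, 0, 4096/5, 0, -65536/7, 0, 1048576/9, …
f·g: L₀ = L_f ⊗_s L_g, ord ≤ 1·2.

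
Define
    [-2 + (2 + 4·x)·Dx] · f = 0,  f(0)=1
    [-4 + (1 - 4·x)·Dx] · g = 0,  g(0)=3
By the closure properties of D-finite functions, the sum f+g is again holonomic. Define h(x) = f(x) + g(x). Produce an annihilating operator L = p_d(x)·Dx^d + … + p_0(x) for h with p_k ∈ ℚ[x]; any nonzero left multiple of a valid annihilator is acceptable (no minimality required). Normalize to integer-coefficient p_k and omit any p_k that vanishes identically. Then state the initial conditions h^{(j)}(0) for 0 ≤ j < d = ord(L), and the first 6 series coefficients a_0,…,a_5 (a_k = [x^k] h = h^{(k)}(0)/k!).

f: a_k = 1, 1, -1/2, 1/2, -5/8, 7/8, …
g: a_k = 3, 12, 48, 192, 768, 3072, …
Weyl lclm of L_f,L_g ⇒ L₀ (ord ≤ 2).
L = (12 + 16·x) + (-11 - 40·x - 48·x^2)·Dx + (1 + 2·x - 16·x^2 - 32·x^3)·Dx^2  (order 2).
h: a_k = 4, 13, 95/2, 385/2, 6139/8, 24583/8, …
ICs: h(0) = 4, h′(0) = 13.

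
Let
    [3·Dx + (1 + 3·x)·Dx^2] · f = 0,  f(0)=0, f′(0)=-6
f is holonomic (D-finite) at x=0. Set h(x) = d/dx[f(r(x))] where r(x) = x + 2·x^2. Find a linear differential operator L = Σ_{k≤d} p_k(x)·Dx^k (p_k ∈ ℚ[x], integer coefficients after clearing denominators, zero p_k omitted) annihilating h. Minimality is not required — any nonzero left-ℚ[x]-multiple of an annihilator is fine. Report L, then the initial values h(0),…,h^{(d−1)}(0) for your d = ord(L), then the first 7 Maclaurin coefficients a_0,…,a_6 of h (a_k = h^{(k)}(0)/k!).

L = (-1 + 12·x + 24·x^2) + (1 + 7·x + 18·x^2 + 24·x^3)·Dx  (order 1).
h: a_k = -6, -6, 54, -126, 54, 594, -2106, …
ICs: h(0) = -6.

f: a_k = 0, -6, 9, -18, 81/2, -486/5, 243, …
h₀=f(r): pull back L_f along r ⇒ L₀.
h=h₀': d/dx-closure on L₀ ⇒ L.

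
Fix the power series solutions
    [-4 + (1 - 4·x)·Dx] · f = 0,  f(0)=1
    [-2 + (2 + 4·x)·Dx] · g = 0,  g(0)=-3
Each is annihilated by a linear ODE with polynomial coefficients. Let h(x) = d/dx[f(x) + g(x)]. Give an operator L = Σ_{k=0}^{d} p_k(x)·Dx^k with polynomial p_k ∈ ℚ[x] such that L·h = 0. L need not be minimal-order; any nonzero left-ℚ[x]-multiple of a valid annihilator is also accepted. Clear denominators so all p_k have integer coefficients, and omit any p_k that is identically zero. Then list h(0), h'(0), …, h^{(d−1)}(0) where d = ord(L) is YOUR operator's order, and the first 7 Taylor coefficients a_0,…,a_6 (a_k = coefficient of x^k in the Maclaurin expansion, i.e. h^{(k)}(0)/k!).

L = (-40 - 32·x) + (-31 - 136·x - 112·x^2)·Dx + (3 - 2·x - 32·x^2 - 32·x^3)·Dx^2  (order 2).
h: a_k = 1, 35, 375/2, 2063/2, 40855/8, 196797/8, 1834315/16, …
ICs: h(0) = 1, h′(0) = 35.

f: a_k = 1, 4, 16, 64, 256, 1024, 4096, …
g: a_k = -3, -3, 3/2, -3/2, 15/8, -21/8, 63/16, …
f+g: L₀ = lclm(L_f,L_g), ord ≤ 1+1.
h₀' ⇒ L via d/dx closure of L₀.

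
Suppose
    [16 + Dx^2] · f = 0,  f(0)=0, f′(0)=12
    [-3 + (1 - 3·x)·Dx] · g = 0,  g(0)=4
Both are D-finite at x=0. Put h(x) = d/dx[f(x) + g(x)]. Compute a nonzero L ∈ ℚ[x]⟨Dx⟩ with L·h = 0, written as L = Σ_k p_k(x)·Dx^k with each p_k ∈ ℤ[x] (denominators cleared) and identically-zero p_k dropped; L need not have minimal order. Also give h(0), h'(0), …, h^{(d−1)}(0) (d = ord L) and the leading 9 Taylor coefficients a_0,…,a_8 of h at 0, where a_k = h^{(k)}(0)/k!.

L = (5952 - 4608·x + 6912·x^2) + (-560 + 2448·x - 3456·x^2 + 3456·x^3)·Dx + (372 - 288·x + 432·x^2)·Dx^2 + (-35 + 153·x - 216·x^2 + 216·x^3)·Dx^3  (order 3).
h: a_k = 24, 72, 228, 1296, 4988, 17496, 917516/15, 209952, 74403788/105, …
ICs: h(0) = 24, h′(0) = 72, h′′(0) = 456.

f: a_k = 0, 12, 0, -32, 0, 128/5, 0, -1024/105, 0, …
g: a_k = 4, 12, 36, 108, 324, 972, 2916, 8748, 26244, …
f+g: L₀ = lclm(L_f,L_g), ord ≤ 2+1.
h₀' ⇒ L via d/dx closure of L₀.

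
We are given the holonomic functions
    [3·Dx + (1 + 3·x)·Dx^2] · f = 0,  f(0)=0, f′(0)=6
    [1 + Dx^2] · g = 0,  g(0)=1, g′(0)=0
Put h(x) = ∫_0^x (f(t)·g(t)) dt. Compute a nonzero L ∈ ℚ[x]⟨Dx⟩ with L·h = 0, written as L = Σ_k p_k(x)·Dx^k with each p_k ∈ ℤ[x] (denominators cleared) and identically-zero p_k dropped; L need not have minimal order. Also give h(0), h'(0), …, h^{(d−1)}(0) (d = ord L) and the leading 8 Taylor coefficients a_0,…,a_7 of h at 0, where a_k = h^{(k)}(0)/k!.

L = (-203 - 222·x - 189·x^2 + 432·x^3 + 324·x^4)·Dx + (-84 - 108·x + 648·x^2 + 648·x^3)·Dx^2 + (-208 - 228·x - 54·x^2 + 864·x^3 + 648·x^4)·Dx^3 + (-84 - 108·x + 648·x^2 + 648·x^3)·Dx^4 + (-5 - 6·x + 135·x^2 + 432·x^3 + 324·x^4)·Dx^5  (order 5).
h: a_k = 0, 0, 3, -3, 15/4, -36/5, 1769/120, -255/8, …
ICs: h(0) = 0, h′(0) = 0, h′′(0) = 6, h′′′(0) = -18, h′′′′(0) = 90.

f: a_k = 0, 6, -9, 18, -81/2, 486/5, -243, 4374/7, …
g: a_k = 1, 0, -1/2, 0, 1/24, 0, -1/720, 0, …
L₀ := L_f ⊗_s L_g (sym. prod.), ord ≤ 4.
∫: right-multiply L₀ by Dx.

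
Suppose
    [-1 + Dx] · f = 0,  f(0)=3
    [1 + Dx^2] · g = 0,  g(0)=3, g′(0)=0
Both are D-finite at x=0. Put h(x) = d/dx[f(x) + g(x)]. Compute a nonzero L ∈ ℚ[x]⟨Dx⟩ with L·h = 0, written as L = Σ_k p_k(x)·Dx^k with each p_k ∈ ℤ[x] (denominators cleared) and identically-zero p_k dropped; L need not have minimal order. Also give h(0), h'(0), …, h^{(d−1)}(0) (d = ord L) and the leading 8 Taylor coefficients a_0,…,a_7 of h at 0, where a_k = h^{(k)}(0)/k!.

f: a_k = 3, 3, 3/2, 1/2, 1/8, 1/40, 1/240, 1/1680, …
g: a_k = 3, 0, -3/2, 0, 1/8, 0, -1/240, 0, …
Weyl lclm of L_f,L_g ⇒ L₀ (ord ≤ 3).
Differentiate: ansatz ord ≤ ord L₀ ⇒ L.
L = 1 - Dx + Dx^2 - Dx^3  (order 3).
h: a_k = 3, 0, 3/2, 1, 1/8, 0, 1/240, 1/840, …
ICs: h(0) = 3, h′(0) = 0, h′′(0) = 3.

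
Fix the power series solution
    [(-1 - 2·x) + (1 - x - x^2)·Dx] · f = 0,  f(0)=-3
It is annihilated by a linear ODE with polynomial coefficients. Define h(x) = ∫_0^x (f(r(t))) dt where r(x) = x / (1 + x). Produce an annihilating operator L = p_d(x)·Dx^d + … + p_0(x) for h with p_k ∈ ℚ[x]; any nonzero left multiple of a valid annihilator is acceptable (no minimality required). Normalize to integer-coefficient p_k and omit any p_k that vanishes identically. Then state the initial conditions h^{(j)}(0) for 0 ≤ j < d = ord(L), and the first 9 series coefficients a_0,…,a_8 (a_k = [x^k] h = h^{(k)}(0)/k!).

L = (1 + 3·x)·Dx + (-1 - 2·x + x^3)·Dx^2  (order 2).
h: a_k = 0, -3, -3/2, -1, 0, -3/5, 1/2, -6/7, 9/8, …
ICs: h(0) = 0, h′(0) = -3.

f: a_k = -3, -3, -6, -9, -15, -24, -39, -63, -102, …
Substitute x→r, Dx→(1/r')Dx; clear ⇒ L₀.
h=∫h₀ ⇒ L = L₀·Dx.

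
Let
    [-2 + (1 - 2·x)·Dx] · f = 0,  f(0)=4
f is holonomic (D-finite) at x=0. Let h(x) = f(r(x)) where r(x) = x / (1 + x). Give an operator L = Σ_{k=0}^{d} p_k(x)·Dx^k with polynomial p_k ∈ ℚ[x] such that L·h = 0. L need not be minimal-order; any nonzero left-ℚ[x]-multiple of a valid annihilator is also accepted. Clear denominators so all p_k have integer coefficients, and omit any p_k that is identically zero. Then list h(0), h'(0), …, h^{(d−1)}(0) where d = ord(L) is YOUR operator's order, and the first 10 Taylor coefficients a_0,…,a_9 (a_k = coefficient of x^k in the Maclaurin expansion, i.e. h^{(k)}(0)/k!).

L = 2 + (-1 + x^2)·Dx  (order 1).
h: a_k = 4, 8, 8, 8, 8, 8, 8, 8, 8, 8, …
ICs: h(0) = 4.

f: a_k = 4, 8, 16, 32, 64, 128, 256, 512, 1024, 2048, …
L₀ from L_f via x↦r, Dx↦r'^{-1}Dx.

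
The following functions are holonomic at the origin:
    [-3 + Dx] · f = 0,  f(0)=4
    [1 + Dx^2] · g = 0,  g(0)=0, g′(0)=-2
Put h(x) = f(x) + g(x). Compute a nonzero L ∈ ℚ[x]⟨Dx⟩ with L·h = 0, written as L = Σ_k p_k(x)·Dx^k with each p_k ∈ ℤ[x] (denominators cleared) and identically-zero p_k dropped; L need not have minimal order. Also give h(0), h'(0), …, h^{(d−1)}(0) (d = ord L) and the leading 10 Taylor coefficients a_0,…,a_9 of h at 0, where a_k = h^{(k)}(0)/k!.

L = -3 + Dx - 3·Dx^2 + Dx^3  (order 3).
h: a_k = 4, 10, 18, 55/3, 27/2, 97/12, 81/20, 125/72, 729/1120, 7873/36288, …
ICs: h(0) = 4, h′(0) = 10, h′′(0) = 36.

f: a_k = 4, 12, 18, 18, 27/2, 81/10, 81/20, 243/140, 729/1120, 243/1120, …
g: a_k = 0, -2, 0, 1/3, 0, -1/60, 0, 1/2520, 0, -1/181440, …
L₀ := lclm(L_f,L_g); ord L₀ ≤ 1+2.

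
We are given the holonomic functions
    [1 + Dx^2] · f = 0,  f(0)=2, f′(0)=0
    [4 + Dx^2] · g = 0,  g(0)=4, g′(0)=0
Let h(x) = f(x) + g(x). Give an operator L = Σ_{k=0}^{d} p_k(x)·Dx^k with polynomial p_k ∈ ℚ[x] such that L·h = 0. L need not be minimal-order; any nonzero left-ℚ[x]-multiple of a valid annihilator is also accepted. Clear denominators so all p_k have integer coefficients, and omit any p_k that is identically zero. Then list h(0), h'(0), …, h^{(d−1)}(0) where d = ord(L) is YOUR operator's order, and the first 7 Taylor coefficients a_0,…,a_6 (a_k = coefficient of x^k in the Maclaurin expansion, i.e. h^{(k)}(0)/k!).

L = 4 + 5·Dx^2 + Dx^4  (order 4).
h: a_k = 6, 0, -9, 0, 11/4, 0, -43/120, …
ICs: h(0) = 6, h′(0) = 0, h′′(0) = -18, h′′′(0) = 0.

f: a_k = 2, 0, -1, 0, 1/12, 0, -1/360, …
g: a_k = 4, 0, -8, 0, 8/3, 0, -16/45, …
Weyl lclm of L_f,L_g ⇒ L₀ (ord ≤ 4).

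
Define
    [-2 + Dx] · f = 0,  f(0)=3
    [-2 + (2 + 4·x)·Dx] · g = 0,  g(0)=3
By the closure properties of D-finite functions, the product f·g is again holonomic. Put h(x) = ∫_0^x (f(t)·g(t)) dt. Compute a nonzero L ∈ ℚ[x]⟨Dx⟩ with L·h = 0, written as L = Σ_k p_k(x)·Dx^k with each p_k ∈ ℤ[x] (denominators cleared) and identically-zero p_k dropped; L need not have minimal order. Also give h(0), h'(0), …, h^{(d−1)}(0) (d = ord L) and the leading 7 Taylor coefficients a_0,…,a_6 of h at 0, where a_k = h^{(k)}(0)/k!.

f: a_k = 3, 6, 6, 4, 2, 4/5, 4/15, …
g: a_k = 3, 3, -3/2, 3/2, -15/8, 21/8, -63/16, …
h₀=f·g: eliminate ⇒ L₀, order ≤ 1·1.
Integrate: L := L₀·Dx.
L = (-3 - 4·x)·Dx + (1 + 2·x)·Dx^2  (order 2).
h: a_k = 0, 9, 27/2, 21/2, 51/8, 99/40, 107/80, …
ICs: h(0) = 0, h′(0) = 9.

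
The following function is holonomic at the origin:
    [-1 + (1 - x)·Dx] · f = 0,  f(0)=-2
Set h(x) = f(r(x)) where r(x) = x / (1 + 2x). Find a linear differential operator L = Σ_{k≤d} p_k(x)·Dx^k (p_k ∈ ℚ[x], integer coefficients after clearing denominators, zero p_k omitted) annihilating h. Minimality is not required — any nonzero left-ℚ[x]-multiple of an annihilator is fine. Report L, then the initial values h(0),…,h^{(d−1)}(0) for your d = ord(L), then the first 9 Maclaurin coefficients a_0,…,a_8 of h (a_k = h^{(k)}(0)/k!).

f: a_k = -2, -2, -2, -2, -2, -2, -2, -2, -2, …
L₀ from L_f via x↦r, Dx↦r'^{-1}Dx.
L = -1 + (1 + 3·x + 2·x^2)·Dx  (order 1).
h: a_k = -2, -2, 2, -2, 2, -2, 2, -2, 2, …
ICs: h(0) = -2.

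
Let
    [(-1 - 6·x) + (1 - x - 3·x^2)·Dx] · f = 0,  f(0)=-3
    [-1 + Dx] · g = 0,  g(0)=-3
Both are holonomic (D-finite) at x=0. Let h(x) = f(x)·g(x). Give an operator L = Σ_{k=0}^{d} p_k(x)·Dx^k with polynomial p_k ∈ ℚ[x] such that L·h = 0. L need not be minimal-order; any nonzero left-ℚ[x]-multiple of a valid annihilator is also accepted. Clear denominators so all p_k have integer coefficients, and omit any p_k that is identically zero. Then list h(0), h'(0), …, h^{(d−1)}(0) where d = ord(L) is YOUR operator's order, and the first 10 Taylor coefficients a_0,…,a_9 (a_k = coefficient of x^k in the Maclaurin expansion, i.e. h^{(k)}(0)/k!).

f: a_k = -3, -3, -12, -21, -57, -120, -291, -651, -1524, -3477, …
g: a_k = -3, -3, -3/2, -1/2, -1/8, -1/40, -1/240, -1/1680, -1/13440, -1/120960, …
L₀ := L_f ⊗_s L_g (sym. prod.), ord ≤ 1.
L = (2 + 5·x - 3·x^2) + (-1 + x + 3·x^2)·Dx  (order 1).
h: a_k = 9, 18, 99/2, 105, 2031/8, 11379/20, 106447/80, 850483/280, 6298165/896, 325413041/20160, …
ICs: h(0) = 9.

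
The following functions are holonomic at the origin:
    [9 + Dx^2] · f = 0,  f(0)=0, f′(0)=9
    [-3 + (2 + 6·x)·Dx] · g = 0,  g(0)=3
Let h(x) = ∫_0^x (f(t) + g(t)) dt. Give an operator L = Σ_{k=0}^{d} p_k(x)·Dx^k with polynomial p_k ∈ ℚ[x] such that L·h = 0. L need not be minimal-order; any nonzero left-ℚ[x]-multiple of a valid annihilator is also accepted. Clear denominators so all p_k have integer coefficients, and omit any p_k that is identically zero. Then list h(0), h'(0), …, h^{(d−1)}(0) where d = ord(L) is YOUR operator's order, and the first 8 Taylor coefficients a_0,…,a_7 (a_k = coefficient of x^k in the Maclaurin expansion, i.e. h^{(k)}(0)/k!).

f: a_k = 0, 9, 0, -27/2, 0, 243/40, 0, -729/560, …
g: a_k = 3, 9/2, -27/8, 81/16, -1215/128, 5103/256, -45927/1024, 216513/2048, …
Weyl lclm of L_f,L_g ⇒ L₀ (ord ≤ 3).
h=∫₀ˣh₀: take L = L₀·Dx.
L = (-63 - 216·x - 324·x^2)·Dx + (18 + 198·x + 648·x^2 + 648·x^3)·Dx^2 + (-7 - 24·x - 36·x^2)·Dx^3 + (2 + 22·x + 72·x^2 + 72·x^3)·Dx^4  (order 4).
h: a_k = 0, 3, 27/4, -9/8, -135/64, -243/128, 11097/2560, -6561/1024, …
ICs: h(0) = 0, h′(0) = 3, h′′(0) = 27/2, h′′′(0) = -27/4.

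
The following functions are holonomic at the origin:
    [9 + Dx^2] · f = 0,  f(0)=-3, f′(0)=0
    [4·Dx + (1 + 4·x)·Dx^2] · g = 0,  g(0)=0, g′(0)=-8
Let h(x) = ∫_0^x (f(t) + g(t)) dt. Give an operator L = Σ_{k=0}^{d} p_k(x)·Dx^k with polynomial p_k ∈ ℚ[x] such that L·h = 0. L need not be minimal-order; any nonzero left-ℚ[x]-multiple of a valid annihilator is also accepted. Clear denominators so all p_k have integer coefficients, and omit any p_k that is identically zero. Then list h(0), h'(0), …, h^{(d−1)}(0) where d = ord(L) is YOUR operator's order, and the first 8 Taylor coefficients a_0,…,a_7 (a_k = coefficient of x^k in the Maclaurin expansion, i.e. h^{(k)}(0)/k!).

f: a_k = -3, 0, 27/2, 0, -81/8, 0, 243/80, 0, …
g: a_k = 0, -8, 16, -128/3, 128, -2048/5, 4096/3, -32768/7, …
Weyl lclm of L_f,L_g ⇒ L₀ (ord ≤ 4).
h=∫₀ˣh₀: take L = L₀·Dx.
L = (3780 + 2592·x + 5184·x^2)·Dx^2 + (369 + 2124·x + 3888·x^2 + 5184·x^3)·Dx^3 + (420 + 288·x + 576·x^2)·Dx^4 + (41 + 236·x + 432·x^2 + 576·x^3)·Dx^5  (order 5).
h: a_k = 0, -3, -4, 59/6, -32/3, 943/40, -1024/15, 328409/1680, …
ICs: h(0) = 0, h′(0) = -3, h′′(0) = -8, h′′′(0) = 59, h′′′′(0) = -256.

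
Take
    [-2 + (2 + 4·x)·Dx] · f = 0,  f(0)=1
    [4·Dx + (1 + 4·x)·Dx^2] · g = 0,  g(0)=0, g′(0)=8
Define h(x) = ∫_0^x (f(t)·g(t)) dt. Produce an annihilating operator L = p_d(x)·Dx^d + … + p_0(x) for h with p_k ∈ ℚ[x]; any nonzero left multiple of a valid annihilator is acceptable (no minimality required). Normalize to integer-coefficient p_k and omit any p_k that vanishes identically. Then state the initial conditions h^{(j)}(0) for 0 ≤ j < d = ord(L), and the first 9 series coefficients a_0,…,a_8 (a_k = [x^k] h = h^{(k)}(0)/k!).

f: a_k = 1, 1, -1/2, 1/2, -5/8, 7/8, -21/16, 33/16, -429/128, …
g: a_k = 0, 8, -16, 128/3, -128, 2048/5, -4096/3, 32768/7, -16384, …
L₀ := L_f ⊗_s L_g (sym. prod.), ord ≤ 2.
h=∫h₀ ⇒ L = L₀·Dx.
L = (-1 + 4·x)·Dx + (2 + 4·x)·Dx^2 + (1 + 8·x + 20·x^2 + 16·x^3)·Dx^3  (order 3).
h: a_k = 0, 0, 4, -8/3, 17/3, -44/3, 3709/90, -4267/35, 209709/560, …
ICs: h(0) = 0, h′(0) = 0, h′′(0) = 8.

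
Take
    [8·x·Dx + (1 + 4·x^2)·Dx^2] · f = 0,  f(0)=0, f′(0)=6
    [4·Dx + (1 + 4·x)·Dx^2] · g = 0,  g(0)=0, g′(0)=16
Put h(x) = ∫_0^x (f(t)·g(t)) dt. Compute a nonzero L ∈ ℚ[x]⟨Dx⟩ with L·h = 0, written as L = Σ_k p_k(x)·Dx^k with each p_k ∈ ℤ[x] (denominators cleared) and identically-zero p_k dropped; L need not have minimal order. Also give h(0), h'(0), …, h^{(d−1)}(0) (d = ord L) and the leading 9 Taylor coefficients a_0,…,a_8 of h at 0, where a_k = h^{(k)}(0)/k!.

L = (96 + 640·x + 1408·x^2 + 7680·x^3 + 15360·x^4 + 26624·x^5 + 8192·x^7)·Dx^2 + (24 + 320·x + 2656·x^2 + 9728·x^3 + 28160·x^4 + 47616·x^5 + 71680·x^6 + 6144·x^7 + 28672·x^8)·Dx^3 + (12 + 104·x + 672·x^2 + 2976·x^3 + 8256·x^4 + 18048·x^5 + 24576·x^6 + 35328·x^7 + 6144·x^8 + 16384·x^9)·Dx^4 + (1 + 12·x + 68·x^2 + 256·x^3 + 696·x^4 + 1536·x^5 + 2688·x^6 + 3072·x^7 + 4224·x^8 + 1024·x^9 + 2048·x^10)·Dx^5  (order 5).
h: a_k = 0, 0, 0, 32, -48, 384/5, -640/3, 9728/15, -9344/5, …
ICs: h(0) = 0, h′(0) = 0, h′′(0) = 0, h′′′(0) = 192, h′′′′(0) = -1152.

f: a_k = 0, 6, 0, -8, 0, 96/5, 0, -384/7, 0, …
g: a_k = 0, 16, -32, 256/3, -256, 4096/5, -8192/3, 65536/7, -32768, …
h₀=f·g: eliminate ⇒ L₀, order ≤ 2·2.
Integrate: L := L₀·Dx.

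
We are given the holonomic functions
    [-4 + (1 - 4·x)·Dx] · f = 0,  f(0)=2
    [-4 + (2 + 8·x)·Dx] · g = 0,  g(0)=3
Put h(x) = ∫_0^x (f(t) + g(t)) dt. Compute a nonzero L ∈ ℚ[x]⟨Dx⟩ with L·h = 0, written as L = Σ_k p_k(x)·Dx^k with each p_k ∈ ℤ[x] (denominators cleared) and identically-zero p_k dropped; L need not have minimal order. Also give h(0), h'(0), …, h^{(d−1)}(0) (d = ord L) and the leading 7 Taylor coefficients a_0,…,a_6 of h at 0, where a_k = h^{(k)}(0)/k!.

L = (-40 - 96·x)·Dx + (18 + 112·x + 288·x^2)·Dx^2 + (-1 - 12·x + 16·x^2 + 192·x^3)·Dx^3  (order 3).
h: a_k = 0, 5, 7, 26/3, 35, 482/5, 1066/3, …
ICs: h(0) = 0, h′(0) = 5, h′′(0) = 14.

f: a_k = 2, 8, 32, 128, 512, 2048, 8192, …
g: a_k = 3, 6, -6, 12, -30, 84, -252, …
Weyl lclm of L_f,L_g ⇒ L₀ (ord ≤ 2).
Integrate: L := L₀·Dx.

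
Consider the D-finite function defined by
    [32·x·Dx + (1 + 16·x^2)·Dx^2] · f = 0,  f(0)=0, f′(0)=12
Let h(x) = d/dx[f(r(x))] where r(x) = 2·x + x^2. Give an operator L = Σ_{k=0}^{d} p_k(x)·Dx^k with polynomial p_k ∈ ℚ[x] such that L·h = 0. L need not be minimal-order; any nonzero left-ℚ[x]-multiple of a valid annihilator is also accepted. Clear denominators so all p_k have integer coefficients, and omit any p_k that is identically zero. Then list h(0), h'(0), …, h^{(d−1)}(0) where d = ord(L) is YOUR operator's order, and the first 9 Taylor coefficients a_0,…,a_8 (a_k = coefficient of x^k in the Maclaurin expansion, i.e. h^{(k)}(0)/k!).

L = (-1 + 128·x + 256·x^2 + 192·x^3 + 48·x^4) + (1 + x + 64·x^2 + 128·x^3 + 80·x^4 + 16·x^5)·Dx  (order 1).
h: a_k = 24, 24, -1536, -3072, 96384, 294528, -5947392, -24969216, 360241152, …
ICs: h(0) = 24.

f: a_k = 0, 12, 0, -64, 0, 3072/5, 0, -49152/7, 0, …
L₀ from L_f via x↦r, Dx↦r'^{-1}Dx.
Differentiate: ansatz ord ≤ ord L₀ ⇒ L.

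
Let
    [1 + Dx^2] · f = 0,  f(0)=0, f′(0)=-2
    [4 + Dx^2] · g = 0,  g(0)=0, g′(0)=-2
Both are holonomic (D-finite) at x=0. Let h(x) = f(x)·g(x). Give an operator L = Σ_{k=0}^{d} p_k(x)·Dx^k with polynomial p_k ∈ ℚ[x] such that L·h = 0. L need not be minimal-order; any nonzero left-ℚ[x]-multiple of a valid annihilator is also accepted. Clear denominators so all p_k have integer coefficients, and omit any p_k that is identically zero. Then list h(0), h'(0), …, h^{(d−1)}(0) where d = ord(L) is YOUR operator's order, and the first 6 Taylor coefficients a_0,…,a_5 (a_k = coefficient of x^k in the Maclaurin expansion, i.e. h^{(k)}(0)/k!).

L = 9 + 10·Dx^2 + Dx^4  (order 4).
h: a_k = 0, 0, 4, 0, -10/3, 0, …
ICs: h(0) = 0, h′(0) = 0, h′′(0) = 8, h′′′(0) = 0.

f: a_k = 0, -2, 0, 1/3, 0, -1/60, …
g: a_k = 0, -2, 0, 4/3, 0, -4/15, …
h₀=f·g: eliminate ⇒ L₀, order ≤ 2·2.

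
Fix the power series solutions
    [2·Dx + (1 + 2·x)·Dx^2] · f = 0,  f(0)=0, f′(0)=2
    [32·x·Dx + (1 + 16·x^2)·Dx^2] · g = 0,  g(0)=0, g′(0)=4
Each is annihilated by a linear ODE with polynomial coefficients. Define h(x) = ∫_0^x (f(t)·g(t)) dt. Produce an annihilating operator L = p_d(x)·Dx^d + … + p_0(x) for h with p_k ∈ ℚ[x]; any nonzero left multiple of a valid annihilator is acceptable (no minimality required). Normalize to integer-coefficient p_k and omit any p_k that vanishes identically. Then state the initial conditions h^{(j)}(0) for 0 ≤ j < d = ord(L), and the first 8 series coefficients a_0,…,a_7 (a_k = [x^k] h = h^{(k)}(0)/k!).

L = (2304 + 8960·x + 114688·x^2 + 552960·x^3 + 983040·x^4 + 851968·x^5 + 1048576·x^7)·Dx^2 + (1032 + 14720·x + 111872·x^2 + 616448·x^3 + 1884160·x^4 + 3047424·x^5 + 2293760·x^6 + 1572864·x^7 + 3670016·x^8)·Dx^3 + (72 + 2512·x + 19968·x^2 + 99072·x^3 + 393216·x^4 + 1019904·x^5 + 1572864·x^6 + 1376256·x^7 + 1572864·x^8 + 2097152·x^9)·Dx^4 + (17 + 132·x + 964·x^2 + 4864·x^3 + 18432·x^4 + 55296·x^5 + 129024·x^6 + 196608·x^7 + 196608·x^8 + 262144·x^9 + 262144·x^10)·Dx^5  (order 5).
h: a_k = 0, 0, 0, 8/3, -2, -32/5, 40/9, 2432/45, …
ICs: h(0) = 0, h′(0) = 0, h′′(0) = 0, h′′′(0) = 16, h′′′′(0) = -48.

f: a_k = 0, 2, -2, 8/3, -4, 32/5, -32/3, 128/7, …
g: a_k = 0, 4, 0, -64/3, 0, 1024/5, 0, -16384/7, …
Sym-product of L_f,L_g gives L₀ (≤ ord 4).
h=∫₀ˣh₀: take L = L₀·Dx.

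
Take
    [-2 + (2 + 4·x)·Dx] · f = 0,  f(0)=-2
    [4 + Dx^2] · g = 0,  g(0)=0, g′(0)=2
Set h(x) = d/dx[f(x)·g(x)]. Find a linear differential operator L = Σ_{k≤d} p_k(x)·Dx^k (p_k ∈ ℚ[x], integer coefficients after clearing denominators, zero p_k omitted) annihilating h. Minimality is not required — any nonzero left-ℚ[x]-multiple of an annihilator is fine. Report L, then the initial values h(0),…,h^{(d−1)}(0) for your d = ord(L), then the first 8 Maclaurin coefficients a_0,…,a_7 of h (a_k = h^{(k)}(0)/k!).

L = (53 + 288·x + 544·x^2 + 512·x^3 + 256·x^4) + (-2 - 36·x - 96·x^2 - 64·x^3)·Dx + (7 + 44·x + 108·x^2 + 128·x^3 + 64·x^4)·Dx^2  (order 2).
h: a_k = -4, -8, 14, 8/3, 19/6, -81/5, 983/36, -15454/315, …
ICs: h(0) = -4, h′(0) = -8.

f: a_k = -2, -2, 1, -1, 5/4, -7/4, 21/8, -33/8, …
g: a_k = 0, 2, 0, -4/3, 0, 4/15, 0, -8/315, …
L₀ := L_f ⊗_s L_g (sym. prod.), ord ≤ 2.
Differentiate: ansatz ord ≤ ord L₀ ⇒ L.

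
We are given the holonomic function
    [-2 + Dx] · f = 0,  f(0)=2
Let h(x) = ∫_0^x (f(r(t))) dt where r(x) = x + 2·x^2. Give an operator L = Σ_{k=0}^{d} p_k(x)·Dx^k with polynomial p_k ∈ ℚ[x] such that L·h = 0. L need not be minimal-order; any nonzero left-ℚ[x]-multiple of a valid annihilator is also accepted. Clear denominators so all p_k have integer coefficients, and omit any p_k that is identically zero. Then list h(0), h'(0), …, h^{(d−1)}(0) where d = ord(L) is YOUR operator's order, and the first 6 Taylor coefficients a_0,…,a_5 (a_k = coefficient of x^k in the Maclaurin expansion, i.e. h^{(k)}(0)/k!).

L = (-2 - 8·x)·Dx + Dx^2  (order 2).
h: a_k = 0, 2, 2, 4, 14/3, 20/3, …
ICs: h(0) = 0, h′(0) = 2.

f: a_k = 2, 4, 4, 8/3, 4/3, 8/15, …
Substitute x→r, Dx→(1/r')Dx; clear ⇒ L₀.
h=∫h₀ ⇒ L = L₀·Dx.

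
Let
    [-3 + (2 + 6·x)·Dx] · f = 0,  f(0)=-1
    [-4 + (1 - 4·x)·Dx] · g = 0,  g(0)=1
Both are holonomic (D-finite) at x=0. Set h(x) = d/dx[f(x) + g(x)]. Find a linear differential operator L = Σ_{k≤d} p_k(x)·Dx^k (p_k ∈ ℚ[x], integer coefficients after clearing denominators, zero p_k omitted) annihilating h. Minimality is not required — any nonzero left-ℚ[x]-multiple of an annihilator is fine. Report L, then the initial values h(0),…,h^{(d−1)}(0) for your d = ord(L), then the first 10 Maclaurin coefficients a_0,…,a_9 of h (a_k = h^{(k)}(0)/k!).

f: a_k = -1, -3/2, 9/8, -27/16, 405/128, -1701/256, 15309/1024, -72171/2048, 2814669/32768, -14073345/65536, …
g: a_k = 1, 4, 16, 64, 256, 1024, 4096, 16384, 65536, 262144, …
f+g: L₀ = lclm(L_f,L_g), ord ≤ 1+1.
h=h₀': d/dx-closure on L₀ ⇒ L.
L = (-792 - 864·x) + (-357 - 2520·x - 3024·x^2)·Dx + (38 + 34·x - 528·x^2 - 864·x^3)·Dx^2  (order 2).
h: a_k = 5/2, 137/4, 2991/16, 33173/32, 1302215/256, 12628839/512, 234375827/2048, 2150298317/4096, 154492162551/65536, 1375107275315/131072, …
ICs: h(0) = 5/2, h′(0) = 137/4.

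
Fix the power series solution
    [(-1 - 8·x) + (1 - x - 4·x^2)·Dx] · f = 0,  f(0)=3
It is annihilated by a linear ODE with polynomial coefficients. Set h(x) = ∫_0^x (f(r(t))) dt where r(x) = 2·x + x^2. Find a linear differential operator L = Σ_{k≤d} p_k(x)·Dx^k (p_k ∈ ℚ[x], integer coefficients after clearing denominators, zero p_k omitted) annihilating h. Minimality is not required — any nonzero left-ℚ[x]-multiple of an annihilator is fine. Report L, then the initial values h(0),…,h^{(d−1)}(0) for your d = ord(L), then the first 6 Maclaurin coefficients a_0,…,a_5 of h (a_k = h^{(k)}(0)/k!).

L = (2 + 34·x + 48·x^2 + 16·x^3)·Dx + (-1 + 2·x + 17·x^2 + 16·x^3 + 4·x^4)·Dx^2  (order 2).
h: a_k = 0, 3, 3, 21, 69, 1731/5, …
ICs: h(0) = 0, h′(0) = 3.

f: a_k = 3, 3, 15, 27, 87, 195, …
L₀ from L_f via x↦r, Dx↦r'^{-1}Dx.
h=∫h₀ ⇒ L = L₀·Dx.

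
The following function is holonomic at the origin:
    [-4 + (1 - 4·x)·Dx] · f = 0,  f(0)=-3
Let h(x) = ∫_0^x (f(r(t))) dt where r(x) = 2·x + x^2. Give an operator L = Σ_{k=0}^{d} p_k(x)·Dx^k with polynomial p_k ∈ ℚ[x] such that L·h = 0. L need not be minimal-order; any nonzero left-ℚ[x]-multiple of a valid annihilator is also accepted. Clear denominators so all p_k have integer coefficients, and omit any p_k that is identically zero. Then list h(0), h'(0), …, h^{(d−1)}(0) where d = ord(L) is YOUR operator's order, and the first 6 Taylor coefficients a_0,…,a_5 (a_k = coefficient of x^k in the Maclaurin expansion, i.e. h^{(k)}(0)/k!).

f: a_k = -3, -12, -48, -192, -768, -3072, …
L₀ from L_f via x↦r, Dx↦r'^{-1}Dx.
Integrate: L := L₀·Dx.
L = (8 + 8·x)·Dx + (-1 + 8·x + 4·x^2)·Dx^2  (order 2).
h: a_k = 0, -3, -12, -68, -432, -2928, …
ICs: h(0) = 0, h′(0) = -3.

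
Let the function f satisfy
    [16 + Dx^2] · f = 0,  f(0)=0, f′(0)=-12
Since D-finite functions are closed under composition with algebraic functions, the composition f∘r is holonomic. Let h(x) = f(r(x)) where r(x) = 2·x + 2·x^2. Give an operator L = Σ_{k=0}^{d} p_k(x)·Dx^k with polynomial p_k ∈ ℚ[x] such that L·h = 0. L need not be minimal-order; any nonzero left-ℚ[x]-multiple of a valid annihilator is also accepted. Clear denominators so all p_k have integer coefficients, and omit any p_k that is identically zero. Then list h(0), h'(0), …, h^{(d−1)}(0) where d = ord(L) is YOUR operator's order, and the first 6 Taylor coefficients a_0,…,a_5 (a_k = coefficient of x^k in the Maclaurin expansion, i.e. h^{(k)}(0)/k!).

f: a_k = 0, -12, 0, 32, 0, -128/5, …
Substitute x→r, Dx→(1/r')Dx; clear ⇒ L₀.
L = (64 + 384·x + 768·x^2 + 512·x^3) - 2·Dx + (1 + 2·x)·Dx^2  (order 2).
h: a_k = 0, -24, -24, 256, 768, -256/5, …
ICs: h(0) = 0, h′(0) = -24.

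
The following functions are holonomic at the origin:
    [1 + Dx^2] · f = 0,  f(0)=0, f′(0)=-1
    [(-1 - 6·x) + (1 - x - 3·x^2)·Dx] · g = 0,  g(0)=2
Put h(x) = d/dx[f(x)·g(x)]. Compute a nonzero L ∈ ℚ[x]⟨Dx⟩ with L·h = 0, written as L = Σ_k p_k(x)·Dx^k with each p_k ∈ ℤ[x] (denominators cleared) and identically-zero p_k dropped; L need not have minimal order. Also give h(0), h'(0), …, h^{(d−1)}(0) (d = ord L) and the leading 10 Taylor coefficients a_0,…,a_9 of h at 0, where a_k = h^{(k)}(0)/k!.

L = (83 - 2·x - 5·x^2 + 6·x^3 + 9·x^4) + (16 + 98·x + 18·x^2 + 36·x^3)·Dx + (-5 + 4·x + 13·x^2 + 6·x^3 + 9·x^4)·Dx^2  (order 2).
h: a_k = -2, -4, -23, -164/3, -2201/12, -4661/10, -473087/360, -1060373/315, -25504807/2880, -407574217/18144, …
ICs: h(0) = -2, h′(0) = -4.

f: a_k = 0, -1, 0, 1/6, 0, -1/120, 0, 1/5040, 0, -1/362880, …
g: a_k = 2, 2, 8, 14, 38, 80, 194, 434, 1016, 2318, …
f·g: L₀ = L_f ⊗_s L_g, ord ≤ 2·1.
Derive L from L₀ (diff closure).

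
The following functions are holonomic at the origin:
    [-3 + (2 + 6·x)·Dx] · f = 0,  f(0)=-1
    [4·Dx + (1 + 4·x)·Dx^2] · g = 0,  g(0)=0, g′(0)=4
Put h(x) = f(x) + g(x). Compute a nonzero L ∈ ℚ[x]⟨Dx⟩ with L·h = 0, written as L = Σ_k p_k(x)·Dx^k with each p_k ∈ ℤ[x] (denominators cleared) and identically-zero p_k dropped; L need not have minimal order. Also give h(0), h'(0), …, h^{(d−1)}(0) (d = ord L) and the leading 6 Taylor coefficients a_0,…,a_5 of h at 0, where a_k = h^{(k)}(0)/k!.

f: a_k = -1, -3/2, 9/8, -27/16, 405/128, -1701/256, …
g: a_k = 0, 4, -8, 64/3, -64, 1024/5, …
L₀ := lclm(L_f,L_g); ord L₀ ≤ 1+2.
L = (84 + 144·x)·Dx + (101 + 552·x + 720·x^2)·Dx^2 + (10 + 94·x + 288·x^2 + 288·x^3)·Dx^3  (order 3).
h: a_k = -1, 5/2, -55/8, 943/48, -7787/128, 253639/1280, …
ICs: h(0) = -1, h′(0) = 5/2, h′′(0) = -55/4.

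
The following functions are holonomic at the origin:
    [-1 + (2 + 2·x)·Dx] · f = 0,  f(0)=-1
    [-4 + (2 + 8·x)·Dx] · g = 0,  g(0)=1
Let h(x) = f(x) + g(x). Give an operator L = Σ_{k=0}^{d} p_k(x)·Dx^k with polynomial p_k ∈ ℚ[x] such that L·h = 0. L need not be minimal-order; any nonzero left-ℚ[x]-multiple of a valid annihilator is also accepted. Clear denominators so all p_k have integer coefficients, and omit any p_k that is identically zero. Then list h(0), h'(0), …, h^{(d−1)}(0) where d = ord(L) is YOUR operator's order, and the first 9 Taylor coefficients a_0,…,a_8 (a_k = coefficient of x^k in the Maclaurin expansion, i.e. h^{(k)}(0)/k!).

f: a_k = -1, -1/2, 1/8, -1/16, 5/128, -7/256, 21/1024, -33/2048, 429/32768, …
g: a_k = 1, 2, -2, 4, -10, 28, -84, 264, -858, …
L₀ := lclm(L_f,L_g); ord L₀ ≤ 1+1.
L = -2 + (5 + 8·x)·Dx + (2 + 10·x + 8·x^2)·Dx^2  (order 2).
h: a_k = 0, 3/2, -15/8, 63/16, -1275/128, 7161/256, -85995/1024, 540639/2048, -28114515/32768, …
ICs: h(0) = 0, h′(0) = 3/2.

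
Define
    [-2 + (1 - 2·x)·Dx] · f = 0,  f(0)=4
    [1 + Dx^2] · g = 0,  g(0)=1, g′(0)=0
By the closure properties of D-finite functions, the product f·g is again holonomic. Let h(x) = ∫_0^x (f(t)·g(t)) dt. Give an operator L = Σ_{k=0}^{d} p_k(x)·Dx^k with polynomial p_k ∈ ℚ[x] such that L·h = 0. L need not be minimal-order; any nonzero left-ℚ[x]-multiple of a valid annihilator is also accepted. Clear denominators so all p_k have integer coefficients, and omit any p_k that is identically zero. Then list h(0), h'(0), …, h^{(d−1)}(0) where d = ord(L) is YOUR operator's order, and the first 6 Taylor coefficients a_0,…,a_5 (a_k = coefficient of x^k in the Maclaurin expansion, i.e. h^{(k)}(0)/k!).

f: a_k = 4, 8, 16, 32, 64, 128, …
g: a_k = 1, 0, -1/2, 0, 1/24, 0, …
h₀=f·g: eliminate ⇒ L₀, order ≤ 1·2.
∫: right-multiply L₀ by Dx.
L = (-1 + 2·x)·Dx + 4·Dx^2 + (-1 + 2·x)·Dx^3  (order 3).
h: a_k = 0, 4, 4, 14/3, 7, 337/30, …
ICs: h(0) = 0, h′(0) = 4, h′′(0) = 8.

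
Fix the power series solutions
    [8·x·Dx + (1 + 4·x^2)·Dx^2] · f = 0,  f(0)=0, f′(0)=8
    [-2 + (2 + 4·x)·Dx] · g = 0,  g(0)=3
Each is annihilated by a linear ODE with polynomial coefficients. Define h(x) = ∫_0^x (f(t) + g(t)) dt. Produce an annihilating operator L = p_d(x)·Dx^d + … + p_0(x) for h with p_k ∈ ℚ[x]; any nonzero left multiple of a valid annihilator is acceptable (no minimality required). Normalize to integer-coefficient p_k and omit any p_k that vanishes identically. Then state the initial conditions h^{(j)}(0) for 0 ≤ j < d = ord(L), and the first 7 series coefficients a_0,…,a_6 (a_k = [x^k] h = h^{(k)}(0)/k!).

L = (-8 - 40·x + 96·x^2 + 96·x^3)·Dx^2 + (-11 - 32·x + 40·x^2 + 384·x^3 + 336·x^4)·Dx^3 + (-1 + 6·x + 24·x^2 + 48·x^3 + 112·x^4 + 96·x^5)·Dx^4  (order 4).
h: a_k = 0, 3, 11/2, -1/2, -55/24, -3/8, 1129/240, …
ICs: h(0) = 0, h′(0) = 3, h′′(0) = 11, h′′′(0) = -3.

f: a_k = 0, 8, 0, -32/3, 0, 128/5, 0, …
g: a_k = 3, 3, -3/2, 3/2, -15/8, 21/8, -63/16, …
f+g: L₀ = lclm(L_f,L_g), ord ≤ 2+1.
Integrate: L := L₀·Dx.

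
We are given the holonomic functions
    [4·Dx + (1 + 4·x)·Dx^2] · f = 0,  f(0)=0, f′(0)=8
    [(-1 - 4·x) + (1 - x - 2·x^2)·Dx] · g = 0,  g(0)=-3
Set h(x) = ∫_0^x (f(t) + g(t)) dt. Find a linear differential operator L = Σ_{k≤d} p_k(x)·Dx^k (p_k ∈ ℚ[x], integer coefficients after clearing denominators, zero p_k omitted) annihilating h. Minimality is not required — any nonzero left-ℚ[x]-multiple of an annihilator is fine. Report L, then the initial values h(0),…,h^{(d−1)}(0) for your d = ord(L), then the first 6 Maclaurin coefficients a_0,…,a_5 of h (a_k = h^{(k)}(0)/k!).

L = (-156 - 624·x - 1440·x^2 - 768·x^3 - 768·x^4)·Dx^2 + (1 - 160·x - 1064·x^2 - 1952·x^3 - 1600·x^4 - 1280·x^5)·Dx^3 + (5 + 39·x + 66·x^2 - 80·x^3 - 240·x^4 - 384·x^5 - 256·x^6)·Dx^4  (order 4).
h: a_k = 0, -3, 5/2, -25/3, 83/12, -161/5, …
ICs: h(0) = 0, h′(0) = -3, h′′(0) = 5, h′′′(0) = -50.

f: a_k = 0, 8, -16, 128/3, -128, 2048/5, …
g: a_k = -3, -3, -9, -15, -33, -63, …
Sum ⇒ L₀ = lclm(L_f,L_g) in ℚ(x)⟨Dx⟩.
h=∫h₀ ⇒ L = L₀·Dx.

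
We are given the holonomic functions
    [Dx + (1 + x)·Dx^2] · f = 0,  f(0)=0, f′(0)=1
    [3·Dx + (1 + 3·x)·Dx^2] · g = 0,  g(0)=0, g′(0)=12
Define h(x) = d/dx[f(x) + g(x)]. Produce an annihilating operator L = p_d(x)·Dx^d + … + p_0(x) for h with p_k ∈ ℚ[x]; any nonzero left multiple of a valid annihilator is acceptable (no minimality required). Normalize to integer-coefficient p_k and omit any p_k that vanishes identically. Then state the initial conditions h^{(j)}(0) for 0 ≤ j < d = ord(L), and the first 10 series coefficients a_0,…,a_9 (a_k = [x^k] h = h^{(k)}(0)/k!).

f: a_k = 0, 1, -1/2, 1/3, -1/4, 1/5, -1/6, 1/7, -1/8, 1/9, …
g: a_k = 0, 12, -18, 36, -81, 972/5, -486, 8748/7, -6561/2, 8748, …
f+g: L₀ = lclm(L_f,L_g), ord ≤ 2+2.
Differentiate: ansatz ord ≤ ord L₀ ⇒ L.
L = 6 + (8 + 12·x)·Dx + (1 + 4·x + 3·x^2)·Dx^2  (order 2).
h: a_k = 13, -37, 109, -325, 973, -2917, 8749, -26245, 78733, -236197, …
ICs: h(0) = 13, h′(0) = -37.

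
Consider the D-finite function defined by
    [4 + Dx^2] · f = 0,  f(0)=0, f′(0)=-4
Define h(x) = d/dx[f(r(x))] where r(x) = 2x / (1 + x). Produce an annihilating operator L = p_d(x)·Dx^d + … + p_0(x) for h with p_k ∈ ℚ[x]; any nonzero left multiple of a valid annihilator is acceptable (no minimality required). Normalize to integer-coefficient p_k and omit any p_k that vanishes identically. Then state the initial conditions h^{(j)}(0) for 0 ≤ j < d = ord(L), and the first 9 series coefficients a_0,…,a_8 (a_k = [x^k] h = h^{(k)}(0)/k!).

f: a_k = 0, -4, 0, 8/3, 0, -8/15, 0, 16/315, 0, …
h₀=f(r): pull back L_f along r ⇒ L₀.
Differentiate: ansatz ord ≤ ord L₀ ⇒ L.
L = (22 + 12·x + 6·x^2) + (6 + 18·x + 18·x^2 + 6·x^3)·Dx + (1 + 4·x + 6·x^2 + 4·x^3 + x^4)·Dx^2  (order 2).
h: a_k = -8, 16, 40, -224, 1544/3, -720, 19688/45, 40256/45, -240824/63, …
ICs: h(0) = -8, h′(0) = 16.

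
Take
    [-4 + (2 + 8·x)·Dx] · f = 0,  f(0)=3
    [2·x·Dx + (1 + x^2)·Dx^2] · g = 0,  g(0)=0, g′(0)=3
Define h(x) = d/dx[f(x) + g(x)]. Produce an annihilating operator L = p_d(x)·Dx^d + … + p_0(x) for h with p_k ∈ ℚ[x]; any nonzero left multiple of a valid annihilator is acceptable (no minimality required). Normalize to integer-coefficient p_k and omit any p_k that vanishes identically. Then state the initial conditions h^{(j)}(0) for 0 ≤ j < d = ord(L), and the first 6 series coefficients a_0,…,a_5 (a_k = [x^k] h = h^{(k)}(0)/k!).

L = (-2 - 20·x + 6·x^2 + 12·x^3) + (-7 - 8·x - 25·x^2 + 24·x^3 + 42·x^4)·Dx + (-1 - 3·x + 6·x^2 + 9·x^3 + 7·x^4 + 12·x^5)·Dx^2  (order 2).
h: a_k = 9, -12, 33, -120, 423, -1512, …
ICs: h(0) = 9, h′(0) = -12.

f: a_k = 3, 6, -6, 12, -30, 84, …
g: a_k = 0, 3, 0, -1, 0, 3/5, …
Weyl lclm of L_f,L_g ⇒ L₀ (ord ≤ 3).
h=h₀': d/dx-closure on L₀ ⇒ L.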